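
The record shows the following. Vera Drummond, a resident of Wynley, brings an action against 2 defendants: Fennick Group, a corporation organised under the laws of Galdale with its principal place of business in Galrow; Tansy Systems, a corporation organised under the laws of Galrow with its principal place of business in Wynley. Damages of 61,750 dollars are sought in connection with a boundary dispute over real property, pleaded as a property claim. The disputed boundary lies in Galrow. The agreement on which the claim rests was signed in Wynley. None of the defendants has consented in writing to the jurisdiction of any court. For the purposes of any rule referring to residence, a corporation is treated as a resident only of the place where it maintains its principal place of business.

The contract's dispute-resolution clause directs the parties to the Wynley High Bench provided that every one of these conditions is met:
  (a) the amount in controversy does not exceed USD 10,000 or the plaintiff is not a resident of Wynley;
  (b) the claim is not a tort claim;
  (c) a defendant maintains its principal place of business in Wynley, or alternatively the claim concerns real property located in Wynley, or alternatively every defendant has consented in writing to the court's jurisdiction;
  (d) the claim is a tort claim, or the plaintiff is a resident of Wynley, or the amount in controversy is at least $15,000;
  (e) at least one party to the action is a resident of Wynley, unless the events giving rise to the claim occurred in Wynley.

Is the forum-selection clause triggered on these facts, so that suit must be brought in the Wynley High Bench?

The Wynley High Bench:
  (a) The amount in controversy is $61,750, above the $10,000 ceiling; the plaintiff resides in Wynley — every alternative fails. Fails.
  (b) The claim is a property claim, not a tort claim. Satisfied.
  (c) Tansy Systems has its principal place of business in Wynley — that alternative is enough. Satisfied.
  (d) The plaintiff resides in Wynley, so one alternative holds. Satisfied.
  (e) Vera Drummond resides in Wynley. Condition met.
  → The clause does not apply.

No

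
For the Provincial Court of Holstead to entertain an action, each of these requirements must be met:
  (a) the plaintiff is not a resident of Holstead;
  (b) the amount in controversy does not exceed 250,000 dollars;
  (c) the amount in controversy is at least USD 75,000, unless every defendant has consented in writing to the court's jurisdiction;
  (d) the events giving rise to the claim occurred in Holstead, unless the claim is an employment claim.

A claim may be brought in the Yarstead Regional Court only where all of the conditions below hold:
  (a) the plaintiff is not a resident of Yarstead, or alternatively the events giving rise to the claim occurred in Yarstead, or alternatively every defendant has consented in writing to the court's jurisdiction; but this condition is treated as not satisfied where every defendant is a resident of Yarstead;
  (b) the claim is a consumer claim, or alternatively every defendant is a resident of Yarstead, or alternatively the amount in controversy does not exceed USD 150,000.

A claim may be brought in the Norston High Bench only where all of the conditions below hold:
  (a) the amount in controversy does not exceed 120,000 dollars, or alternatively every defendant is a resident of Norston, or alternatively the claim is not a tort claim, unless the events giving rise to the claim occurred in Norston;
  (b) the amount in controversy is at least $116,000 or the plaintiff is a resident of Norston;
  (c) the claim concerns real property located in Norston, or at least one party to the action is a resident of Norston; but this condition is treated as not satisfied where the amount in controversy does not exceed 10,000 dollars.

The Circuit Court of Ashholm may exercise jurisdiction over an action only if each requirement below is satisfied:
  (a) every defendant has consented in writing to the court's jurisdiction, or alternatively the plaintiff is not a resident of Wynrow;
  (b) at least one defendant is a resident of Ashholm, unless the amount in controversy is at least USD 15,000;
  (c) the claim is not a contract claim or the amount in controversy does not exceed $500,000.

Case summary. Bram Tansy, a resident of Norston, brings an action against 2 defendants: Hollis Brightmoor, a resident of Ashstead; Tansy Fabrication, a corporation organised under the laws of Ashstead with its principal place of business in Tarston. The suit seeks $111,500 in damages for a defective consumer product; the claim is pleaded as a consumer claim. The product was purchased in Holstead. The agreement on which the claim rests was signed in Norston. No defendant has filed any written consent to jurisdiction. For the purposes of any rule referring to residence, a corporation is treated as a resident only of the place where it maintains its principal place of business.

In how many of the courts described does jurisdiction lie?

4

The Provincial Court of Holstead:
  (a) The plaintiff resides in Norston, which is not Holstead. Condition met.
  (b) The amount in controversy is USD 111,500, within the USD 250,000 ceiling. Satisfied.
  (c) The amount in controversy is USD 111,500, which meets the 75,000 dollars floor. Condition met.
  (d) The operative events occurred in Holstead. Satisfied.
  → Every requirement is satisfied — jurisdiction.
The Yarstead Regional Court:
  (a) The plaintiff resides in Norston, which is not Yarstead, so one alternative holds. The exception is not triggered, since the defendants reside as follows — Hollis Brightmoor in Ashstead, Tansy Fabrication in Tarston — not all in Yarstead. Met.
  (b) The claim is a consumer claim, so this disjunct is met. Satisfied.
  → All conditions met; jurisdiction exists.
The Norston High Bench:
  (a) The amount in controversy is $111,500, within the $120,000 ceiling, so one alternative holds. Satisfied.
  (b) The plaintiff resides in Norston — that alternative is enough. Condition met.
  (c) Bram Tansy resides in Norston, which satisfies one of the alternatives. The exception is not triggered, since the amount in controversy is 111,500 dollars, above the USD 10,000 ceiling. Condition met.
  → Every requirement is satisfied — jurisdiction.
The Circuit Court of Ashholm:
  (a) The plaintiff resides in Norston, which is not Wynrow, so this disjunct is met. Satisfied.
  (b) No defendant resides in Ashholm (they reside in Ashstead, Tarston). But the amount in controversy is $111,500, which meets the $15,000 floor, and the 'unless' clause therefore excuses the requirement. Met.
  (c) The claim is a consumer claim, not a contract claim, which satisfies one of the alternatives. Satisfied.
  → All conditions met; jurisdiction exists.
Courts with jurisdiction: the Provincial Court of Holstead, the Yarstead Regional Court, the Norston High Bench, the Circuit Court of Ashholm — 4 in total.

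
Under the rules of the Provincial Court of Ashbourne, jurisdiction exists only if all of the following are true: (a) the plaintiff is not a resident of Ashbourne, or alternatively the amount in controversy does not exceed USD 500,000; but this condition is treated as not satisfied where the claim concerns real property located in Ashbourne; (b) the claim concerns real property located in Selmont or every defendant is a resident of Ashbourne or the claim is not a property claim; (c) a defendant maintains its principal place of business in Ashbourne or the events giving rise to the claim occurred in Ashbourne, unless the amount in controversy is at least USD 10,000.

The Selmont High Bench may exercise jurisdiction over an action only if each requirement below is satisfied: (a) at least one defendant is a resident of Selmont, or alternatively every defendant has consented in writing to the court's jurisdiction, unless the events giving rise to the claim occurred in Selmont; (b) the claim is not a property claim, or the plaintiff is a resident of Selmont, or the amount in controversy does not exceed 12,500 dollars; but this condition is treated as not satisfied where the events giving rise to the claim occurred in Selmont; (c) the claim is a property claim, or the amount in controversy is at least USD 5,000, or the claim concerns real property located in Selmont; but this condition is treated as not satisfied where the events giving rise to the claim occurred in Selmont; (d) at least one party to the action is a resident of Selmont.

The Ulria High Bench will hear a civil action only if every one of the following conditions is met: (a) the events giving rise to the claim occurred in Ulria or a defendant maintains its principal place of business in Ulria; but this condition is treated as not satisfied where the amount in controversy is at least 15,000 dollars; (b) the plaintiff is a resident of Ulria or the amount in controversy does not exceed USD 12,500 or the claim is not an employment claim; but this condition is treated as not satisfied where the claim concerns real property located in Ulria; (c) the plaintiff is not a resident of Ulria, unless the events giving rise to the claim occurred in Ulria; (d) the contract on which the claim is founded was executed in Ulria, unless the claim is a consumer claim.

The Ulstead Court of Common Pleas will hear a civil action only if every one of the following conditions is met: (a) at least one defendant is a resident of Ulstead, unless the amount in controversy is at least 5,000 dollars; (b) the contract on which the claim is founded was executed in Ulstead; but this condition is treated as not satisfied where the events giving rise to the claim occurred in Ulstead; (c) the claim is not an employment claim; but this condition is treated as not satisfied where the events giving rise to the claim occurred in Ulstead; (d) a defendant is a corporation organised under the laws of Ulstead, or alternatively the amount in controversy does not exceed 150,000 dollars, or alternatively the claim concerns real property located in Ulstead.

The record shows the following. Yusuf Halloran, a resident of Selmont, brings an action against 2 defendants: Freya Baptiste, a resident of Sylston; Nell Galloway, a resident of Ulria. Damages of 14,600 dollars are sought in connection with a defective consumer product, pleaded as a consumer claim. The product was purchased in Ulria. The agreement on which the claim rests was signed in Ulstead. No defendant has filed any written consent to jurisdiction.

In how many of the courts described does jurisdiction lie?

3

The Provincial Court of Ashbourne:
  (a) The plaintiff resides in Selmont, which is not Ashbourne — that alternative is enough. The exception is not triggered, since the claim does not concern real property. Condition met.
  (b) The claim is a consumer claim, not a property claim — that alternative is enough. Met.
  (c) No defendant is a corporation; the operative events occurred in Ulria, not Ashbourne — every alternative fails. But the amount in controversy is $14,600, which meets the $10,000 floor, and the 'unless' clause therefore excuses the requirement. Met.
  → Every requirement is satisfied — jurisdiction.
The Selmont High Bench:
  (a) No defendant resides in Selmont (they reside in Sylston, Ulria); no such written consent has been filed — no alternative holds. And the operative events occurred in Ulria, not Selmont, so the proviso does not save it. Fails.
  (b) The claim is a consumer claim, not a property claim — that alternative is enough. And the carve-out is inapplicable — the operative events occurred in Ulria, not Selmont. Met.
  (c) The amount in controversy is 14,600 dollars, which meets the 5,000 dollars floor, so this disjunct is met. And the carve-out is inapplicable — the operative events occurred in Ulria, not Selmont. Satisfied.
  (d) Yusuf Halloran resides in Selmont. Met.
  → No jurisdiction.
The Ulria High Bench:
  (a) The operative events occurred in Ulria, so one alternative holds. And the carve-out is inapplicable — the amount in controversy is $14,600, below the USD 15,000 floor. Satisfied.
  (b) The claim is a consumer claim, not an employment claim, which satisfies one of the alternatives. The exception is not triggered, since the claim does not concern real property. Met.
  (c) The plaintiff resides in Selmont, which is not Ulria. Met.
  (d) The contract was executed in Ulstead, not Ulria. But the claim is a consumer claim, and the 'unless' clause therefore excuses the requirement. Met.
  → All conditions met; jurisdiction exists.
The Ulstead Court of Common Pleas:
  (a) No defendant resides in Ulstead (they reside in Sylston, Ulria). The proviso rescues it, though: the amount in controversy is $14,600, which meets the USD 5,000 floor. Satisfied.
  (b) The contract was executed in Ulstead. The carve-out does not apply: the operative events occurred in Ulria, not Ulstead. Condition met.
  (c) The claim is a consumer claim, not an employment claim. The exception is not triggered, since the operative events occurred in Ulria, not Ulstead. Satisfied.
  (d) The amount in controversy is USD 14,600, within the $150,000 ceiling, so one alternative holds. Condition met.
  → All conditions met; jurisdiction exists.
Courts with jurisdiction: the Provincial Court of Ashbourne, the Ulria High Bench, the Ulstead Court of Common Pleas — 3 in total.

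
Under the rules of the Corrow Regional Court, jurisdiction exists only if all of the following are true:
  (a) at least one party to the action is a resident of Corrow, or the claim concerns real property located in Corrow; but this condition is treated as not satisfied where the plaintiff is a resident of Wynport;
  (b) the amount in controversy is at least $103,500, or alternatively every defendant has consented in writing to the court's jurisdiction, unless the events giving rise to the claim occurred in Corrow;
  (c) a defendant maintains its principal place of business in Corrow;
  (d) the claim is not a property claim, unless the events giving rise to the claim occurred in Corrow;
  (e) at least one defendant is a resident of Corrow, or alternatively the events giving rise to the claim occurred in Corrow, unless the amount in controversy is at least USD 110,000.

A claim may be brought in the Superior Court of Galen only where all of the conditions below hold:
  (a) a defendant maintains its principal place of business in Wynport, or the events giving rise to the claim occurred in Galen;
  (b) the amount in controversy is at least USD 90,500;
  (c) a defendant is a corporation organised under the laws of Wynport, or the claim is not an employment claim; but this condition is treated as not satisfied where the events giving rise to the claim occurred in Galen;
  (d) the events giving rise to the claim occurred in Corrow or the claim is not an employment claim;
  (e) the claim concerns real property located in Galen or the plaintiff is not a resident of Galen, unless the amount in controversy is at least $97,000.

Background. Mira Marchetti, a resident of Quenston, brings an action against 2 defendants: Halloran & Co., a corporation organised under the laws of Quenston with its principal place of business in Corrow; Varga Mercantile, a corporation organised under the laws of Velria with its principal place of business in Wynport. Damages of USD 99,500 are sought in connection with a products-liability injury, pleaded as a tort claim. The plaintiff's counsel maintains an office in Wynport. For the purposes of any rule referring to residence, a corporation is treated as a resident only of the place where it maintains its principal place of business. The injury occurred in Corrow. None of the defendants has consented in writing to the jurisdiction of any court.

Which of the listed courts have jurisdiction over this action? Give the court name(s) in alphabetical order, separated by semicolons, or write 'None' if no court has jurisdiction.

The Corrow Regional Court:
  (a) Halloran & Co. resides in Corrow, so this disjunct is met. The carve-out does not apply: the plaintiff resides in Quenston, not Wynport. Condition met.
  (b) The amount in controversy is $99,500, below the $103,500 floor; no such written consent has been filed — every alternative fails. The proviso rescues it, though: the operative events occurred in Corrow. Met.
  (c) Halloran & Co. has its principal place of business in Corrow. Condition met.
  (d) The claim is a tort claim, not a property claim. Condition met.
  (e) Halloran & Co. resides in Corrow, which satisfies one of the alternatives. Satisfied.
  → All conditions met; jurisdiction exists.
The Superior Court of Galen:
  (a) Varga Mercantile has its principal place of business in Wynport — that alternative is enough. Met.
  (b) The amount in controversy is USD 99,500, which meets the $90,500 floor. Met.
  (c) The claim is a tort claim, not an employment claim — that alternative is enough. The exception is not triggered, since the operative events occurred in Corrow, not Galen. Condition met.
  (d) The operative events occurred in Corrow, which satisfies one of the alternatives. Met.
  (e) The plaintiff resides in Quenston, which is not Galen, so one alternative holds. Satisfied.
  → Every requirement is satisfied — jurisdiction.

the Corrow Regional Court; the Superior Court of Galen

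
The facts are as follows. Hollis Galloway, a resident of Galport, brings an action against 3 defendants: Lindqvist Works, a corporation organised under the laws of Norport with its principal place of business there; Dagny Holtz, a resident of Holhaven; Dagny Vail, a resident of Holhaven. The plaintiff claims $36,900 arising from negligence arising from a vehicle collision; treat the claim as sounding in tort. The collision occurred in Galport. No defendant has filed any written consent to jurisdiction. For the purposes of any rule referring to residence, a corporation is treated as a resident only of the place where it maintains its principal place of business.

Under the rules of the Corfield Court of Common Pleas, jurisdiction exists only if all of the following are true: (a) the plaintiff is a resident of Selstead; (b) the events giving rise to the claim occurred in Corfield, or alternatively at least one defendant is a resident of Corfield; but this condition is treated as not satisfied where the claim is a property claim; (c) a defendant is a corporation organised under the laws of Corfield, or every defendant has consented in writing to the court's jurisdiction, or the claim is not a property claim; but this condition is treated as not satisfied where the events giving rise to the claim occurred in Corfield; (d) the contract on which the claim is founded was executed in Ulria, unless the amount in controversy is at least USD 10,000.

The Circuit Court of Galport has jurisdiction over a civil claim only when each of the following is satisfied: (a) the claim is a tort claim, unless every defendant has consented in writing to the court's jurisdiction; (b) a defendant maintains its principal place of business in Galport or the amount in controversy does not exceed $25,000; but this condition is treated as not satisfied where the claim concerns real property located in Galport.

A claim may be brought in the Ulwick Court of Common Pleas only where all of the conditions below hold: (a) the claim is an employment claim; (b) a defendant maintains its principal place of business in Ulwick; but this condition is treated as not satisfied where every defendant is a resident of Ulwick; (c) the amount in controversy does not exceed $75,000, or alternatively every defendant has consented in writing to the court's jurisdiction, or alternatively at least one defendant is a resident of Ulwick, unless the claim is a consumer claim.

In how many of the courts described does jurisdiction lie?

The Corfield Court of Common Pleas:
  (a) The plaintiff resides in Galport, not Selstead. Not satisfied.
  (b) The operative events occurred in Galport, not Corfield; no defendant resides in Corfield (they reside in Norport, Holhaven, Holhaven) — no alternative holds. Not satisfied.
  (c) The claim is a tort claim, not a property claim, so this disjunct is met. The exception is not triggered, since the operative events occurred in Galport, not Corfield. Condition met.
  (d) No contract (and hence no place of execution) is alleged. But the amount in controversy is 36,900 dollars, which meets the $10,000 floor, and the 'unless' clause therefore excuses the requirement. Condition met.
  → Not every requirement is met — no jurisdiction.
The Circuit Court of Galport:
  (a) The claim is a tort claim. Condition met.
  (b) The corporate defendant(s) have their principal place of business in Norport, not Galport; the amount in controversy is $36,900, above the $25,000 ceiling — no alternative holds. Not met.
  → The court lacks jurisdiction.
The Ulwick Court of Common Pleas:
  (a) The claim is a tort claim, not an employment claim. Condition not met.
  (b) The corporate defendant(s) have their principal place of business in Norport, not Ulwick. Not met.
  (c) The amount in controversy is 36,900 dollars, within the $75,000 ceiling — that alternative is enough. Satisfied.
  → At least one condition fails; no jurisdiction.
No court satisfies all of its conditions.

0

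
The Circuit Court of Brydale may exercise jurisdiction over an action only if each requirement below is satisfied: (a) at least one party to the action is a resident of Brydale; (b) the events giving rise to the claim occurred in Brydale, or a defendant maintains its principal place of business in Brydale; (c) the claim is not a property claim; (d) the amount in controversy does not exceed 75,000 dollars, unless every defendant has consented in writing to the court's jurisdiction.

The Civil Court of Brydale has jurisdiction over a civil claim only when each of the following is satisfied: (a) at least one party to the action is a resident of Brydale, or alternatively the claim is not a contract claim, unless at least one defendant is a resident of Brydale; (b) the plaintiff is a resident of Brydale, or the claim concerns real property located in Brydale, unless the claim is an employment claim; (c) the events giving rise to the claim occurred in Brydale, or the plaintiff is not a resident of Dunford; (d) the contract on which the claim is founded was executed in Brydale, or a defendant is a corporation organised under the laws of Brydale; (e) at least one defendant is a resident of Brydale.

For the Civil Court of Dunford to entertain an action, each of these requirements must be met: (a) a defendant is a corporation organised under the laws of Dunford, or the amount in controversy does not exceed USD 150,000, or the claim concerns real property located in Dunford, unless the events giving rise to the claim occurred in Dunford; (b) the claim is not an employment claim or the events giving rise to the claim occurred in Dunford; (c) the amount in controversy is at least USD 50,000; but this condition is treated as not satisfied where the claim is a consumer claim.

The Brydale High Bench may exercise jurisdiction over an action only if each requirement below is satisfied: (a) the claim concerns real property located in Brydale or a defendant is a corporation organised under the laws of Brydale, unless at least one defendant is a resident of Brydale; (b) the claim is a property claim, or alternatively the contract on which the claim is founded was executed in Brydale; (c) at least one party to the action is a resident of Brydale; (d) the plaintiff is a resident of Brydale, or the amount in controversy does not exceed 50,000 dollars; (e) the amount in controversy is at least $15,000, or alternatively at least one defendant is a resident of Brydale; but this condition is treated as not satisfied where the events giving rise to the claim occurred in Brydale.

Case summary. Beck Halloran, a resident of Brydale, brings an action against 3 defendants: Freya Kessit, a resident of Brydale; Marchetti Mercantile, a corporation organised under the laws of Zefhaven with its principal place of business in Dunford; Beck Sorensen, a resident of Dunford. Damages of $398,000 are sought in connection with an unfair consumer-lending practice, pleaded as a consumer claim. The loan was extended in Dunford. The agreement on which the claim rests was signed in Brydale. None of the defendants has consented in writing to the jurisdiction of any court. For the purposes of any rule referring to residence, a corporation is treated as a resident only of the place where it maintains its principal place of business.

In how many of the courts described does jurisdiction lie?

2

The Circuit Court of Brydale:
  (a) Beck Halloran resides in Brydale. Met.
  (b) The operative events occurred in Dunford, not Brydale; the corporate defendant(s) have their principal place of business in Dunford, not Brydale — none of the alternatives is met. Condition not met.
  (c) The claim is a consumer claim, not a property claim. Met.
  (d) The amount in controversy is USD 398,000, above the $75,000 ceiling. Nor does the 'unless' clause help: no such written consent has been filed. Condition not met.
  → No jurisdiction.
The Civil Court of Brydale:
  (a) Beck Halloran resides in Brydale, so this disjunct is met. Condition met.
  (b) The plaintiff resides in Brydale, so this disjunct is met. Satisfied.
  (c) The plaintiff resides in Brydale, which is not Dunford — that alternative is enough. Satisfied.
  (d) The contract was executed in Brydale, so one alternative holds. Condition met.
  (e) Freya Kessit resides in Brydale. Met.
  → All conditions met; jurisdiction exists.
The Civil Court of Dunford:
  (a) The corporate defendant(s) are organised in Zefhaven, not Dunford; the amount in controversy is 398,000 dollars, above the USD 150,000 ceiling; the claim does not concern real property — no alternative holds. But the operative events occurred in Dunford, and the 'unless' clause therefore excuses the requirement. Satisfied.
  (b) The claim is a consumer claim, not an employment claim, so this disjunct is met. Satisfied.
  (c) The amount in controversy is 398,000 dollars, which meets the 50,000 dollars floor. But the claim is a consumer claim, triggering the carve-out and defeating this condition. Not satisfied.
  → Not every requirement is met — no jurisdiction.
The Brydale High Bench:
  (a) The claim does not concern real property; the corporate defendant(s) are organised in Zefhaven, not Brydale — every alternative fails. The proviso rescues it, though: Freya Kessit resides in Brydale. Condition met.
  (b) The contract was executed in Brydale, which satisfies one of the alternatives. Met.
  (c) Beck Halloran resides in Brydale. Satisfied.
  (d) The plaintiff resides in Brydale, which satisfies one of the alternatives. Condition met.
  (e) The amount in controversy is 398,000 dollars, which meets the $15,000 floor, which satisfies one of the alternatives. And the carve-out is inapplicable — the operative events occurred in Dunford, not Brydale. Satisfied.
  → The court has jurisdiction.
Courts with jurisdiction: the Civil Court of Brydale, the Brydale High Bench — 2 in total.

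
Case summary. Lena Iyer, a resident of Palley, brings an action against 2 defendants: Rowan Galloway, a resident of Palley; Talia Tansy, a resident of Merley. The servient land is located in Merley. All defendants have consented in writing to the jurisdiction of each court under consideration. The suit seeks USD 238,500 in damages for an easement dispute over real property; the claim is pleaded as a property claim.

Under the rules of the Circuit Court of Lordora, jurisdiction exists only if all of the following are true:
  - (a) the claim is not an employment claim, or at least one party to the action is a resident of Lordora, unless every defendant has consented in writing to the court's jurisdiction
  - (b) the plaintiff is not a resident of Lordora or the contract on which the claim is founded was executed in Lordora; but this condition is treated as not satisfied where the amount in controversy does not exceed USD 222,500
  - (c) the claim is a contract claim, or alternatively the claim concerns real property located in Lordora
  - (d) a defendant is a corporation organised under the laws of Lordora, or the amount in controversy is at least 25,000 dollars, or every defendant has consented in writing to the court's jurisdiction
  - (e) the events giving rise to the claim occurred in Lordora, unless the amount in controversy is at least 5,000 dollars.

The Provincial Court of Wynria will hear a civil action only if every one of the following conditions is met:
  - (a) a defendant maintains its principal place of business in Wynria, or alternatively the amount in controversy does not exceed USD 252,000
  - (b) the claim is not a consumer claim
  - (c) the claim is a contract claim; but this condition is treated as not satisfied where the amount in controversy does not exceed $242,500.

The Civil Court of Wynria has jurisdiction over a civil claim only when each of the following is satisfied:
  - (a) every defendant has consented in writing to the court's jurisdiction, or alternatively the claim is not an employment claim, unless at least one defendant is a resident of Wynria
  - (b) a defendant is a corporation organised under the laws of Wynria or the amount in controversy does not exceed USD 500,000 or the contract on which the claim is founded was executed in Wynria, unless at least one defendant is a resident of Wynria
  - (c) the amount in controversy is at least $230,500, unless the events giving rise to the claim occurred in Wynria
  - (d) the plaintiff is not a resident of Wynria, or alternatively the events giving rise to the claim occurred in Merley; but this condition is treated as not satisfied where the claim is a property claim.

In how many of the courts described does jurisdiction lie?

The Circuit Court of Lordora:
  (a) The claim is a property claim, not an employment claim, so one alternative holds. Condition met.
  (b) The plaintiff resides in Palley, which is not Lordora — that alternative is enough. And the carve-out is inapplicable — the amount in controversy is USD 238,500, above the USD 222,500 ceiling. Satisfied.
  (c) The claim is a property claim, not a contract claim; the property lies in Merley, not Lordora — none of the alternatives is met. Not met.
  (d) The amount in controversy is USD 238,500, which meets the $25,000 floor, so one alternative holds. Condition met.
  (e) The operative events occurred in Merley, not Lordora. The proviso rescues it, though: the amount in controversy is $238,500, which meets the $5,000 floor. Met.
  → Not every requirement is met — no jurisdiction.
The Provincial Court of Wynria:
  (a) The amount in controversy is USD 238,500, within the USD 252,000 ceiling, so one alternative holds. Condition met.
  (b) The claim is a property claim, not a consumer claim. Met.
  (c) The claim is a property claim, not a contract claim. Not met.
  → The court lacks jurisdiction.
The Civil Court of Wynria:
  (a) Every defendant has filed written consent, so this disjunct is met. Satisfied.
  (b) The amount in controversy is $238,500, within the 500,000 dollars ceiling, so this disjunct is met. Satisfied.
  (c) The amount in controversy is USD 238,500, which meets the 230,500 dollars floor. Satisfied.
  (d) The plaintiff resides in Palley, which is not Wynria — that alternative is enough. However, the claim is a property claim, which falls within the stated exception and so defeats the condition. Not satisfied.
  → Not every requirement is met — no jurisdiction.
No court satisfies all of its conditions.

0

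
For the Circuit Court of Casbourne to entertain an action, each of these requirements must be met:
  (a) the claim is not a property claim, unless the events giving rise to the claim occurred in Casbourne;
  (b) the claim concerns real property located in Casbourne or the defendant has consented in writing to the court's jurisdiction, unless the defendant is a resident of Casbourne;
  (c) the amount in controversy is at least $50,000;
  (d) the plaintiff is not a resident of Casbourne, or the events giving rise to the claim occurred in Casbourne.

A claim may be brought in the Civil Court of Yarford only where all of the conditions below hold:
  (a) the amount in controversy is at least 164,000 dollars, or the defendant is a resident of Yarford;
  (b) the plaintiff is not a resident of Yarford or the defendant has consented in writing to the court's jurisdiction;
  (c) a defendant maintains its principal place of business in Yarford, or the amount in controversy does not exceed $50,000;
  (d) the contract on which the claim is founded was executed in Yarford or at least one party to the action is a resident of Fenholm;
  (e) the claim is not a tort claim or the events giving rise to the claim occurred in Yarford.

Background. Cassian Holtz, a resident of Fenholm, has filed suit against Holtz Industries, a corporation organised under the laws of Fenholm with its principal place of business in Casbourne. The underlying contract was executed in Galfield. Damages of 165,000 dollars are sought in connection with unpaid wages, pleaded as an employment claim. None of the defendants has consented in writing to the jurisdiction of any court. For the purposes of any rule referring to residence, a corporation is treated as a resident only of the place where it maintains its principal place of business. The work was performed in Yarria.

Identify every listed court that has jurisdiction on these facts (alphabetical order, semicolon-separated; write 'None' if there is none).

The Circuit Court of Casbourne:
  (a) The claim is an employment claim, not a property claim. Condition met.
  (b) The claim does not concern real property; no such written consent has been filed — every alternative fails. However, the defendant resides in Casbourne, so the 'unless' proviso supplies this condition. Condition met.
  (c) The amount in controversy is 165,000 dollars, which meets the 50,000 dollars floor. Condition met.
  (d) The plaintiff resides in Fenholm, which is not Casbourne, which satisfies one of the alternatives. Met.
  → The court has jurisdiction.
The Civil Court of Yarford:
  (a) The amount in controversy is $165,000, which meets the 164,000 dollars floor, which satisfies one of the alternatives. Condition met.
  (b) The plaintiff resides in Fenholm, which is not Yarford, so this disjunct is met. Met.
  (c) The corporate defendant(s) have their principal place of business in Casbourne, not Yarford; the amount in controversy is $165,000, above the USD 50,000 ceiling — every alternative fails. Not met.
  (d) Cassian Holtz resides in Fenholm, so one alternative holds. Satisfied.
  (e) The claim is an employment claim, not a tort claim, so one alternative holds. Met.
  → At least one condition fails; no jurisdiction.

the Circuit Court of Casbourne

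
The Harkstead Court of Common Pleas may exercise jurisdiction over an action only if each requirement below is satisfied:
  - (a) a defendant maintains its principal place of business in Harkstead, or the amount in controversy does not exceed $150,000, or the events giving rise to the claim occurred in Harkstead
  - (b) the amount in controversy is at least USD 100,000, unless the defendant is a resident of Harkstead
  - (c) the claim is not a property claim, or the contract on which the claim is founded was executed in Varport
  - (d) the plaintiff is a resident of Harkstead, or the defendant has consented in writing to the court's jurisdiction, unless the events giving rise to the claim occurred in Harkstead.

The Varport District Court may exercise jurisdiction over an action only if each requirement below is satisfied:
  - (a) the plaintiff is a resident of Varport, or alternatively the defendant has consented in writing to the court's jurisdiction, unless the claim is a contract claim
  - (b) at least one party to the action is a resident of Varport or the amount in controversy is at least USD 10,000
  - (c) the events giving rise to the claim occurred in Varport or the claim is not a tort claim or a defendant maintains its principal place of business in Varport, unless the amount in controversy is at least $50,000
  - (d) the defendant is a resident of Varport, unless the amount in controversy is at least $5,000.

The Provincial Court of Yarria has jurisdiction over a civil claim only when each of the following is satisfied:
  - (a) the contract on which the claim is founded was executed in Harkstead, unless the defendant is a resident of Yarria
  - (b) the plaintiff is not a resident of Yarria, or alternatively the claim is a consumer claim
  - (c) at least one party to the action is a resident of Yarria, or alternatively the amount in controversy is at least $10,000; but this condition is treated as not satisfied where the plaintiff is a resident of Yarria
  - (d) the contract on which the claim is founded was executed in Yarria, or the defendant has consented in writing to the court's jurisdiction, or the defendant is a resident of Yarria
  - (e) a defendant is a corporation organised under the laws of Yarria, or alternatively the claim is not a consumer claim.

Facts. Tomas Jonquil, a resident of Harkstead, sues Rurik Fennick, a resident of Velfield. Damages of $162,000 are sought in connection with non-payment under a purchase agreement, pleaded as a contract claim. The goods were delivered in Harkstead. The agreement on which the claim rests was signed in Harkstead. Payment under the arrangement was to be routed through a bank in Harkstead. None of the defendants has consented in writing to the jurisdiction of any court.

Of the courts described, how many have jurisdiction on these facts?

2

The Harkstead Court of Common Pleas:
  (a) The operative events occurred in Harkstead, so one alternative holds. Satisfied.
  (b) The amount in controversy is 162,000 dollars, which meets the $100,000 floor. Condition met.
  (c) The claim is a contract claim, not a property claim — that alternative is enough. Condition met.
  (d) The plaintiff resides in Harkstead, so this disjunct is met. Condition met.
  → The court has jurisdiction.
The Varport District Court:
  (a) The plaintiff resides in Harkstead, not Varport; no such written consent has been filed — every alternative fails. However, the claim is a contract claim, so the 'unless' proviso supplies this condition. Condition met.
  (b) The amount in controversy is USD 162,000, which meets the USD 10,000 floor, which satisfies one of the alternatives. Satisfied.
  (c) The claim is a contract claim, not a tort claim, so one alternative holds. Satisfied.
  (d) The defendant resides in Velfield, not Varport. But the amount in controversy is 162,000 dollars, which meets the $5,000 floor, and the 'unless' clause therefore excuses the requirement. Satisfied.
  → All conditions met; jurisdiction exists.
The Provincial Court of Yarria:
  (a) The contract was executed in Harkstead. Condition met.
  (b) The plaintiff resides in Harkstead, which is not Yarria, so this disjunct is met. Satisfied.
  (c) The amount in controversy is 162,000 dollars, which meets the 10,000 dollars floor, which satisfies one of the alternatives. And the carve-out is inapplicable — the plaintiff resides in Harkstead, not Yarria. Condition met.
  (d) The contract was executed in Harkstead, not Yarria; no such written consent has been filed; the defendant resides in Velfield, not Yarria — no alternative holds. Not met.
  (e) The claim is a contract claim, not a consumer claim — that alternative is enough. Met.
  → Not every requirement is met — no jurisdiction.
Courts with jurisdiction: the Harkstead Court of Common Pleas, the Varport District Court — 2 in total.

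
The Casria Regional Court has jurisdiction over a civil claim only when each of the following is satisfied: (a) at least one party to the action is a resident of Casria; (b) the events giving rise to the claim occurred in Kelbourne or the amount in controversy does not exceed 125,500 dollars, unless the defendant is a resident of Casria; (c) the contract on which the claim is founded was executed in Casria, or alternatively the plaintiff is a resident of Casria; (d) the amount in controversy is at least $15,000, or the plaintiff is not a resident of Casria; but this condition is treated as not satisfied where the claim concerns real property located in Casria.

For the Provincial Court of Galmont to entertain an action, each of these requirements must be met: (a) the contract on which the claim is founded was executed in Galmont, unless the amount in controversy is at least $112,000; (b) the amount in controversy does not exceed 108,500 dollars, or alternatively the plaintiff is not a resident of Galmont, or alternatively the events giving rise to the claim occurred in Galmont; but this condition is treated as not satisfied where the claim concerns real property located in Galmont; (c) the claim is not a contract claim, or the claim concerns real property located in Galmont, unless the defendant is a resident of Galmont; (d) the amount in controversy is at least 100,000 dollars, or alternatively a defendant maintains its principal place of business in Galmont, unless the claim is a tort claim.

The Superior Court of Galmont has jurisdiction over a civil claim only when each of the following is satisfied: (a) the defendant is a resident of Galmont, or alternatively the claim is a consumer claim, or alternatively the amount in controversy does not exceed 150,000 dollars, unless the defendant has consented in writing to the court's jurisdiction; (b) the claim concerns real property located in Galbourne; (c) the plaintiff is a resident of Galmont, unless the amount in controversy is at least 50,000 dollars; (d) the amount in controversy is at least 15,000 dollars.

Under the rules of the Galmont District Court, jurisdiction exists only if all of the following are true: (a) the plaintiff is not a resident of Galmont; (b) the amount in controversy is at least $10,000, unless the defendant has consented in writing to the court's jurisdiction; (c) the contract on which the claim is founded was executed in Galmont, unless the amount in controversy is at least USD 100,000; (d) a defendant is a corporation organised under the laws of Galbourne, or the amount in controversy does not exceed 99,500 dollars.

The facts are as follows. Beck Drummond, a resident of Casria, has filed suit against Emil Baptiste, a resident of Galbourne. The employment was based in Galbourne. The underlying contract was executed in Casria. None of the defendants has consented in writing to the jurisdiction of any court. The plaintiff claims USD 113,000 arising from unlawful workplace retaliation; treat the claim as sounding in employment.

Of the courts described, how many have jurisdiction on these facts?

The Casria Regional Court:
  (a) Beck Drummond resides in Casria. Condition met.
  (b) The amount in controversy is 113,000 dollars, within the 125,500 dollars ceiling, which satisfies one of the alternatives. Met.
  (c) The contract was executed in Casria — that alternative is enough. Condition met.
  (d) The amount in controversy is USD 113,000, which meets the USD 15,000 floor, so this disjunct is met. The exception is not triggered, since the claim does not concern real property. Condition met.
  → The court has jurisdiction.
The Provincial Court of Galmont:
  (a) The contract was executed in Casria, not Galmont. But the amount in controversy is $113,000, which meets the USD 112,000 floor, and the 'unless' clause therefore excuses the requirement. Met.
  (b) The plaintiff resides in Casria, which is not Galmont, so one alternative holds. The carve-out does not apply: the claim does not concern real property. Satisfied.
  (c) The claim is an employment claim, not a contract claim, so this disjunct is met. Met.
  (d) The amount in controversy is 113,000 dollars, which meets the $100,000 floor — that alternative is enough. Met.
  → All conditions met; jurisdiction exists.
The Superior Court of Galmont:
  (a) The amount in controversy is 113,000 dollars, within the 150,000 dollars ceiling — that alternative is enough. Condition met.
  (b) The claim does not concern real property. Not satisfied.
  (c) The plaintiff resides in Casria, not Galmont. The proviso rescues it, though: the amount in controversy is $113,000, which meets the $50,000 floor. Satisfied.
  (d) The amount in controversy is $113,000, which meets the USD 15,000 floor. Met.
  → No jurisdiction.
The Galmont District Court:
  (a) The plaintiff resides in Casria, which is not Galmont. Met.
  (b) The amount in controversy is USD 113,000, which meets the $10,000 floor. Satisfied.
  (c) The contract was executed in Casria, not Galmont. However, the amount in controversy is $113,000, which meets the $100,000 floor, so the 'unless' proviso supplies this condition. Met.
  (d) No defendant is a corporation; the amount in controversy is 113,000 dollars, above the $99,500 ceiling — no alternative holds. Fails.
  → Not every requirement is met — no jurisdiction.
Courts with jurisdiction: the Casria Regional Court, the Provincial Court of Galmont — 2 in total.

2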